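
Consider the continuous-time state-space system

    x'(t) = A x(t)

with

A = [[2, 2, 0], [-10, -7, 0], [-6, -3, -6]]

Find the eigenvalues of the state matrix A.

det(sI - A) = s^3 - (tr A)s^2 + (M11 + M22 + M33)s - det A, where Mii is the 2×2 principal minor of A obtained by deleting row i and column i.
tr A = 2 + (-7) + (-6) = -11; M11 = (-7)·(-6) - 0·(-3) = 42 - 0 = 42; M22 = 2·(-6) - 0·(-6) = -12 - 0 = -12; M33 = 2·(-7) - 2·(-10) = -14 - (-20) = 6; sum of minors = 36.
det A = 2·((-7)·(-6) - 0·(-3)) - 2·((-10)·(-6) - 0·(-6)) + 0·((-10)·(-3) - (-7)·(-6)) = 2·42 - 2·60 + 0·(-12) = -36.
So p(s) = det(sI - A) = s^3 + 11s^2 + 36s + 36.
Rational-root test: any integer root divides 36. Testing small divisors, s = -2 works: p(-2) = -8 + 44 + (-72) + 36 = 0, so (s + 2) is a factor.
Dividing, p(s) = (s + 2)(s^2 + 9s + 18).
Factor s^2 + 9s + 18: two numbers with sum -9 and product 18 are -3 and -6, so s^2 + 9s + 18 = (s + 3)(s + 6).
Hence p(s) = (s + 2) (s + 3) (s + 6), with roots -6, -3, -2.
All eigenvalues have negative real part, so the system is asymptotically stable.

-6, -3, -2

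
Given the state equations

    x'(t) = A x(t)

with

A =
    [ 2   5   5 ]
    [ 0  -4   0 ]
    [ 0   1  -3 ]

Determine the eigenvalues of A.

det(sI - A) = s^3 - (tr A)s^2 + (M11 + M22 + M33)s - det A, where Mii is the 2×2 principal minor of A obtained by deleting row i and column i.
tr A = 2 + (-4) + (-3) = -5; M11 = (-4)·(-3) - 0·1 = 12 - 0 = 12; M22 = 2·(-3) - 5·0 = -6 - 0 = -6; M33 = 2·(-4) - 5·0 = -8 - 0 = -8; sum of minors = -2.
det A = 2·((-4)·(-3) - 0·1) - 5·(0·(-3) - 0·0) + 5·(0·1 - (-4)·0) = 2·12 - 5·0 + 5·0 = 24.
So p(s) = det(sI - A) = s^3 + 5s^2 - 2s - 24.
Rational-root test: any integer root divides -24. Testing small divisors, s = 2 works: p(2) = 8 + 20 + (-4) + (-24) = 0, so (s - 2) is a factor.
Dividing, p(s) = (s - 2)(s^2 + 7s + 12).
Factor s^2 + 7s + 12: two numbers with sum -7 and product 12 are -3 and -4, so s^2 + 7s + 12 = (s + 3)(s + 4).
Hence p(s) = (s - 2) (s + 3) (s + 4), with roots -4, -3, 2.
At least one eigenvalue has non-negative real part, so the system is not asymptotically stable.

-4, -3, 2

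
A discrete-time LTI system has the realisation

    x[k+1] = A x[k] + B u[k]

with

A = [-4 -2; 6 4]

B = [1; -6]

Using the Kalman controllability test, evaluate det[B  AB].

30

AB = [[8], [-18]]
Controllability matrix C = [B  AB] = [[1, 8], [-6, -18]]
det(C) = 1·(-18) - 8·(-6) = -18 - (-48) = 30
Since det(C) ≠ 0, rank(C) = 2 and the system is completely controllable.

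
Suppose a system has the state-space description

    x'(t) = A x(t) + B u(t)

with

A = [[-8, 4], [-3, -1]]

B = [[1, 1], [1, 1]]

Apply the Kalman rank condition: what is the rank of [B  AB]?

1

AB = [[-4, -4], [-4, -4]]
Controllability matrix C = [B  AB] = [[1, 1, -4, -4], [1, 1, -4, -4]]
Every column of C is a scalar multiple of column 1 = [1, 1] (multipliers 1, 1, -4, -4), so the columns span a one-dimensional space.
C ≠ 0, hence rank(C) = 1.
rank(C) = 1 < n = 2, so the pair (A, B) is not completely controllable.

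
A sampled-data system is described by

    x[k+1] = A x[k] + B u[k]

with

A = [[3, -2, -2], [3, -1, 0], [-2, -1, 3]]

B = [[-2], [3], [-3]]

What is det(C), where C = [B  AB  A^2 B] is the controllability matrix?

-942

AB = [[-6], [-9], [-8]]
A^2B = [[16], [-9], [-3]]
Controllability matrix C = [B  AB  A^2B] = [[-2, -6, 16], [3, -9, -9], [-3, -8, -3]]
Expanding along the first row, det(C) = (-2)·((-9)·(-3) - (-9)·(-8)) - (-6)·(3·(-3) - (-9)·(-3)) + 16·(3·(-8) - (-9)·(-3)) = (-2)·(-45) - (-6)·(-36) + 16·(-51) = -942
Since det(C) ≠ 0, rank(C) = 3 and the system is completely controllable.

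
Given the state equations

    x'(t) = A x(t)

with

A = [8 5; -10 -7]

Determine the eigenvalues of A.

-2, 3

det(sI - A) = s^2 - (tr A)s + det A, with tr A = 8 + (-7) = 1 and det A = 8·(-7) - 5·(-10) = -56 - (-50) = -6.
So p(s) = det(sI - A) = s^2 - s - 6.
Factor s^2 - s - 6: two numbers with sum 1 and product -6 are 3 and -2, so s^2 - s - 6 = (s - 3)(s + 2).
Hence p(s) = (s - 3) (s + 2), with roots -2, 3.
At least one eigenvalue has non-negative real part, so the system is not asymptotically stable.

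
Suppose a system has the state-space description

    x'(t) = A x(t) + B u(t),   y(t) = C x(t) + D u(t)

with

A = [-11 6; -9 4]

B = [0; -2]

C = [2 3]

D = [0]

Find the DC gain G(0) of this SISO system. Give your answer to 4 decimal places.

-9.0000

G(0) = C(-A)^{-1}B + D = -C A^{-1} B + D.
det A = 10, so A^{-1} = (1/10)·adj(A) = [[2/5, -3/5], [9/10, -11/10]]
A^{-1} B = [6/5, 11/5]^T
C A^{-1} B = 9
G(0) = D - C A^{-1} B = 0 - (9) = -9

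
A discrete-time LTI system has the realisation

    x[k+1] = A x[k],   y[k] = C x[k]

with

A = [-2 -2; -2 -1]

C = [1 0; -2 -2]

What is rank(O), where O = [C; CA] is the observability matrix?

2

CA = [[-2, -2], [8, 6]]
Observability matrix O = [C; CA] = [[1, 0], [-2, -2], [-2, -2], [8, 6]]
Take the 2×2 submatrix of O formed by rows 1, 2: [[1, 0], [-2, -2]]. Its determinant is 1·(-2) - 0·(-2) = -2 - 0 = -2 ≠ 0.
So rank(O) ≥ 2; since O has 2 columns, rank(O) = 2.
rank(O) = 2 = n, so the pair (A, C) is completely observable.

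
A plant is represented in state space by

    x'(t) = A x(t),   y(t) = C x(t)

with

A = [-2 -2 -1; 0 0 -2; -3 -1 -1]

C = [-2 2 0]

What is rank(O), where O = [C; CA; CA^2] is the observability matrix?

3

CA = [[4, 4, -2]]
CA^2 = [[-2, -6, -10]]
Observability matrix O = [C; CA; CA^2] = [[-2, 2, 0], [4, 4, -2], [-2, -6, -10]]
det(O) = (-2)·(4·(-10) - (-2)·(-6)) - 2·(4·(-10) - (-2)·(-2)) + 0·(4·(-6) - 4·(-2)) = (-2)·(-52) - 2·(-44) + 0·(-16) = 192 ≠ 0, so rank(O) = 3.
rank(O) = 3 = n, so the pair (A, C) is completely observable.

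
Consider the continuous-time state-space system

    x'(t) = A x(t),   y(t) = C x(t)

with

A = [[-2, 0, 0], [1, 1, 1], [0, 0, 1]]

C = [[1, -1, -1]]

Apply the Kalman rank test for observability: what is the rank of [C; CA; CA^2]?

CA = [[-3, -1, -2]]
CA^2 = [[5, -1, -3]]
Observability matrix O = [C; CA; CA^2] = [[1, -1, -1], [-3, -1, -2], [5, -1, -3]]
det(O) = 1·((-1)·(-3) - (-2)·(-1)) - (-1)·((-3)·(-3) - (-2)·5) + (-1)·((-3)·(-1) - (-1)·5) = 1·1 - (-1)·19 + (-1)·8 = 12 ≠ 0, so rank(O) = 3.
rank(O) = 3 = n, so the pair (A, C) is completely observable.

3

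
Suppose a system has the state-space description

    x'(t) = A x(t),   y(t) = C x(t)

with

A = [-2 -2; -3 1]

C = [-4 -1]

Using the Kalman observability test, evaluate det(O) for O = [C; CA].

-17

CA = [[11, 7]]
Observability matrix O = [C; CA] = [[-4, -1], [11, 7]]
det(O) = (-4)·7 - (-1)·11 = -28 - (-11) = -17
Since det(O) ≠ 0, rank(O) = 2 and the system is completely observable.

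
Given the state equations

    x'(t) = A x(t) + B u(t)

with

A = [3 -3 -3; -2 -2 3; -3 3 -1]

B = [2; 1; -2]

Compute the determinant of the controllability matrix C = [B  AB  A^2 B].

AB = [[9], [-12], [-1]]
A^2B = [[66], [3], [-62]]
Controllability matrix C = [B  AB  A^2B] = [[2, 9, 66], [1, -12, 3], [-2, -1, -62]]
Expanding along the first row, det(C) = 2·((-12)·(-62) - 3·(-1)) - 9·(1·(-62) - 3·(-2)) + 66·(1·(-1) - (-12)·(-2)) = 2·747 - 9·(-56) + 66·(-25) = 348
Since det(C) ≠ 0, rank(C) = 3 and the system is completely controllable.

348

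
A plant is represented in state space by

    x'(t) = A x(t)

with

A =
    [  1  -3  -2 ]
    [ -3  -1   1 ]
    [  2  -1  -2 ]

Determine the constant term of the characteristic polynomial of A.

-5

Expand det(sI - A) for the 3×3 matrix.
p(s) = s^3 + 2s^2 - 5s - 5.
(Check: constant term = det(-A) = (-1)^3 det A = -5; coefficient of s^2 = -tr A = 2.)
The constant term is -5.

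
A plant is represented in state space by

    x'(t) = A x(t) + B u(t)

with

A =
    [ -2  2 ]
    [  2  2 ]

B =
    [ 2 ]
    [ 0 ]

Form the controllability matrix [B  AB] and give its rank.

AB = [[-4], [4]]
Controllability matrix C = [B  AB] = [[2, -4], [0, 4]]
det(C) = 2·4 - (-4)·0 = 8 - 0 = 8 ≠ 0, so rank(C) = 2.
rank(C) = 2 = n, so the pair (A, B) is completely controllable.

2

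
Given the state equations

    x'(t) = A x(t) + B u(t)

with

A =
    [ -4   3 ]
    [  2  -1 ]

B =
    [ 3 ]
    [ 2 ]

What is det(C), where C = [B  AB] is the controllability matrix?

24

AB = [[-6], [4]]
Controllability matrix C = [B  AB] = [[3, -6], [2, 4]]
det(C) = 3·4 - (-6)·2 = 12 - (-12) = 24
Since det(C) ≠ 0, rank(C) = 2 and the system is completely controllable.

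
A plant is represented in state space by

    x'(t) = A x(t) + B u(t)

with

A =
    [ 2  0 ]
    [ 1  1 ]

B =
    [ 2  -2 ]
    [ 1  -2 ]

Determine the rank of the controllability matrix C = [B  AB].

AB = [[4, -4], [3, -4]]
Controllability matrix C = [B  AB] = [[2, -2, 4, -4], [1, -2, 3, -4]]
Take the 2×2 submatrix of C formed by columns 1, 2: [[2, -2], [1, -2]]. Its determinant is 2·(-2) - (-2)·1 = -4 - (-2) = -2 ≠ 0.
So rank(C) ≥ 2; since C has 2 rows, rank(C) = 2.
rank(C) = 2 = n, so the pair (A, B) is completely controllable.

2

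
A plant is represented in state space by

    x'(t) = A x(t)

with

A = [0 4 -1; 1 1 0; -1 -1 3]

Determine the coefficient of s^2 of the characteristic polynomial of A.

-4

Expand det(sI - A) for the 3×3 matrix.
p(s) = s^3 - 4s^2 - 2s + 12.
(Check: constant term = det(-A) = (-1)^3 det A = 12; coefficient of s^2 = -tr A = -4.)
The coefficient of s^2 is -4.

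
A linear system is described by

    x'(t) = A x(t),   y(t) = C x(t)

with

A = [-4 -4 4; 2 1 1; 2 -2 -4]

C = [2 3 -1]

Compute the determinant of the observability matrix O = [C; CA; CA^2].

CA = [[-4, -3, 15]]
CA^2 = [[40, -17, -79]]
Observability matrix O = [C; CA; CA^2] = [[2, 3, -1], [-4, -3, 15], [40, -17, -79]]
Expanding along the first row, det(O) = 2·((-3)·(-79) - 15·(-17)) - 3·((-4)·(-79) - 15·40) + (-1)·((-4)·(-17) - (-3)·40) = 2·492 - 3·(-284) + (-1)·188 = 1648
Since det(O) ≠ 0, rank(O) = 3 and the system is completely observable.

1648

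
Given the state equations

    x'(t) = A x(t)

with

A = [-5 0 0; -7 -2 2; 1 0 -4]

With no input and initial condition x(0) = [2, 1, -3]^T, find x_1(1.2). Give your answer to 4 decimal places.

0.0050

det(sI - A) = s^3 - (tr A)s^2 + (M11 + M22 + M33)s - det A, where Mii is the 2×2 principal minor of A obtained by deleting row i and column i.
tr A = (-5) + (-2) + (-4) = -11; M11 = (-2)·(-4) - 2·0 = 8 - 0 = 8; M22 = (-5)·(-4) - 0·1 = 20 - 0 = 20; M33 = (-5)·(-2) - 0·(-7) = 10 - 0 = 10; sum of minors = 38.
det A = (-5)·((-2)·(-4) - 2·0) - 0·((-7)·(-4) - 2·1) + 0·((-7)·0 - (-2)·1) = (-5)·8 - 0·26 + 0·2 = -40.
So p(s) = det(sI - A) = s^3 + 11s^2 + 38s + 40.
Rational-root test: any integer root divides 40. Testing small divisors, s = -2 works: p(-2) = -8 + 44 + (-76) + 40 = 0, so (s + 2) is a factor.
Dividing, p(s) = (s + 2)(s^2 + 9s + 20).
Factor s^2 + 9s + 20: two numbers with sum -9 and product 20 are -4 and -5, so s^2 + 9s + 20 = (s + 4)(s + 5).
Hence p(s) = (s + 2) (s + 4) (s + 5), with roots -5, -4, -2.
The eigenvalues -5, -4, -2 are distinct and real, so A is diagonalisable and x(t) = e^{At} x(0) = V diag(e^{λ_i t}) V^{-1} x(0), where the columns of V are the eigenvectors.
λ = -5: A - (-5)I = [[0, 0, 0], [-7, 3, 2], [1, 0, 1]]. v must be orthogonal to every row; (row 2) × (row 3) = [3, 9, -3], so take v_1 = [1, 3, -1]^T.
λ = -4: A - (-4)I = [[-1, 0, 0], [-7, 2, 2], [1, 0, 0]]. v must be orthogonal to every row; (row 1) × (row 2) = [0, 2, -2], so take v_2 = [0, -1, 1]^T.
λ = -2: A - (-2)I = [[-3, 0, 0], [-7, 0, 2], [1, 0, -2]]. v must be orthogonal to every row; (row 1) × (row 2) = [0, 6, 0], so take v_3 = [0, 1, 0]^T.
V = [v_1 v_2 v_3] = [[1, 0, 0], [3, -1, 1], [-1, 1, 0]] has det V = -1, so V^{-1} = adj(V)/det V = [[1, 0, 0], [1, 0, 1], [-2, 1, 1]].
Modal coordinates z(0) = V^{-1} x(0): 1·2 + 0·1 + 0·(-3) = 2; 1·2 + 0·1 + 1·(-3) = -1; (-2)·2 + 1·1 + 1·(-3) = -6; so z(0) = [2, -1, -6]^T.
x_1(t) = Σ_i (v_i)_1 · z_i(0) · e^{λ_i t} (row 1 of V times the modal terms).
x_1(1.2) = 1·2·e^{-5·1.2} + 0·(-1)·e^{-4·1.2} + 0·(-6)·e^{-2·1.2} = 2·0.002479 + 0·0.008230 + 0·0.090718 = 0.0050.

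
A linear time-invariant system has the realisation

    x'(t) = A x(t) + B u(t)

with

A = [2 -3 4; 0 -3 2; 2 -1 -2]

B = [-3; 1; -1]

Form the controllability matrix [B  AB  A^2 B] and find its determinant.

-8

AB = [[-13], [-5], [-5]]
A^2B = [[-31], [5], [-11]]
Controllability matrix C = [B  AB  A^2B] = [[-3, -13, -31], [1, -5, 5], [-1, -5, -11]]
Expanding along the first row, det(C) = (-3)·((-5)·(-11) - 5·(-5)) - (-13)·(1·(-11) - 5·(-1)) + (-31)·(1·(-5) - (-5)·(-1)) = (-3)·80 - (-13)·(-6) + (-31)·(-10) = -8
Since det(C) ≠ 0, rank(C) = 3 and the system is completely controllable.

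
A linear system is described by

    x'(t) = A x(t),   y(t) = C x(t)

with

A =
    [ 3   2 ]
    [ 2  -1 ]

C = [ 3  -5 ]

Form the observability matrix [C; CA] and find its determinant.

28

CA = [[-1, 11]]
Observability matrix O = [C; CA] = [[3, -5], [-1, 11]]
det(O) = 3·11 - (-5)·(-1) = 33 - 5 = 28
Since det(O) ≠ 0, rank(O) = 2 and the system is completely observable.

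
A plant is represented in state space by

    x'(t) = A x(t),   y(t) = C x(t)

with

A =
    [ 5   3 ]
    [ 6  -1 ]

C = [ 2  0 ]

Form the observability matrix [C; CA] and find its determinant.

CA = [[10, 6]]
Observability matrix O = [C; CA] = [[2, 0], [10, 6]]
det(O) = 2·6 - 0·10 = 12 - 0 = 12
Since det(O) ≠ 0, rank(O) = 2 and the system is completely observable.

12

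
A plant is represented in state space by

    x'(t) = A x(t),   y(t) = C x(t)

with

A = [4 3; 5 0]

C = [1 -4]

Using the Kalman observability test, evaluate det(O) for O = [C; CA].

CA = [[-16, 3]]
Observability matrix O = [C; CA] = [[1, -4], [-16, 3]]
det(O) = 1·3 - (-4)·(-16) = 3 - 64 = -61
Since det(O) ≠ 0, rank(O) = 2 and the system is completely observable.

-61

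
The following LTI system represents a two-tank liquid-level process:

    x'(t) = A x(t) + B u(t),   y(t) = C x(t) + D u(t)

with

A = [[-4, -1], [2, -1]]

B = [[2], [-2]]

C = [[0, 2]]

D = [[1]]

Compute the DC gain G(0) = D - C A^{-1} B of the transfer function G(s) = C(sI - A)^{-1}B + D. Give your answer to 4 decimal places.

-0.3333

G(0) = C(-A)^{-1}B + D = -C A^{-1} B + D.
det A = 6, so A^{-1} = (1/6)·adj(A) = [[-1/6, 1/6], [-1/3, -2/3]]
A^{-1} B = [-2/3, 2/3]^T
C A^{-1} B = 4/3
G(0) = D - C A^{-1} B = 1 - (4/3) = -1/3 ≈ -0.3333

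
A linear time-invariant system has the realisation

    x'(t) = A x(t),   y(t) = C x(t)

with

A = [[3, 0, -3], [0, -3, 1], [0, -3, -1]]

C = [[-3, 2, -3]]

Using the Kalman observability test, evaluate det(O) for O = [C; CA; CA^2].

-4374

CA = [[-9, 3, 14]]
CA^2 = [[-27, -51, 16]]
Observability matrix O = [C; CA; CA^2] = [[-3, 2, -3], [-9, 3, 14], [-27, -51, 16]]
Expanding along the first row, det(O) = (-3)·(3·16 - 14·(-51)) - 2·((-9)·16 - 14·(-27)) + (-3)·((-9)·(-51) - 3·(-27)) = (-3)·762 - 2·234 + (-3)·540 = -4374
Since det(O) ≠ 0, rank(O) = 3 and the system is completely observable.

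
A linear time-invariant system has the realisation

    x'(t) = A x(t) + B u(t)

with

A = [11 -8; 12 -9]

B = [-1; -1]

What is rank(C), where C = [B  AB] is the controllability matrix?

1

AB = [[-3], [-3]]
Controllability matrix C = [B  AB] = [[-1, -3], [-1, -3]]
Every column of C is a scalar multiple of column 1 = [-1, -1] (multipliers 1, 3), so the columns span a one-dimensional space.
C ≠ 0, hence rank(C) = 1.
rank(C) = 1 < n = 2, so the pair (A, B) is not completely controllable.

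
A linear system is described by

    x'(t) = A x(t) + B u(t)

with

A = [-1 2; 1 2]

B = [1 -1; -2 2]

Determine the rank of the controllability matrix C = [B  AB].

2

AB = [[-5, 5], [-3, 3]]
Controllability matrix C = [B  AB] = [[1, -1, -5, 5], [-2, 2, -3, 3]]
Take the 2×2 submatrix of C formed by columns 1, 3: [[1, -5], [-2, -3]]. Its determinant is 1·(-3) - (-5)·(-2) = -3 - 10 = -13 ≠ 0.
So rank(C) ≥ 2; since C has 2 rows, rank(C) = 2.
rank(C) = 2 = n, so the pair (A, B) is completely controllable.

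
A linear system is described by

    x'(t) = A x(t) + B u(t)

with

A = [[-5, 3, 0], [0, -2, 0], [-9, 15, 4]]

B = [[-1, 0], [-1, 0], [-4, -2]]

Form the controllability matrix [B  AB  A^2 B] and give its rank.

2

AB = [[2, 0], [2, 0], [-22, -8]]
A^2B = [[-4, 0], [-4, 0], [-76, -32]]
Controllability matrix C = [B  AB  A^2B] = [[-1, 0, 2, 0, -4, 0], [-1, 0, 2, 0, -4, 0], [-4, -2, -22, -8, -76, -32]]
The rows r1, r2, r3 of C are linearly dependent: -r1 + r2 = 0 (check each entry), so rank(C) ≤ 2.
The 2×2 minor from rows 1, 3, columns 1, 2 is (-1)·(-2) - 0·(-4) = 2 - 0 = 2 ≠ 0, so rank(C) = 2.
rank(C) = 2 < n = 3, so the pair (A, B) is not completely controllable.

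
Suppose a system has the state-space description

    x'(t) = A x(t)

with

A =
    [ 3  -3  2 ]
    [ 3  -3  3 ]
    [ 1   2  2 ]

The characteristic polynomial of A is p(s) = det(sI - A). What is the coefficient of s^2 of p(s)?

-2

Expand det(sI - A) for the 3×3 matrix.
p(s) = s^3 - 2s^2 - 8s + 9.
(Check: constant term = det(-A) = (-1)^3 det A = 9; coefficient of s^2 = -tr A = -2.)
The coefficient of s^2 is -2.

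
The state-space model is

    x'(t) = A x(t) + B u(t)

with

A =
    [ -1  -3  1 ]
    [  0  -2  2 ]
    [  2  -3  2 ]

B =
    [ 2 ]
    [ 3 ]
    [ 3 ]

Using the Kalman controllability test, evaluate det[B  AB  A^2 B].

AB = [[-8], [0], [1]]
A^2B = [[9], [2], [-14]]
Controllability matrix C = [B  AB  A^2B] = [[2, -8, 9], [3, 0, 2], [3, 1, -14]]
Expanding along the first row, det(C) = 2·(0·(-14) - 2·1) - (-8)·(3·(-14) - 2·3) + 9·(3·1 - 0·3) = 2·(-2) - (-8)·(-48) + 9·3 = -361
Since det(C) ≠ 0, rank(C) = 3 and the system is completely controllable.

-361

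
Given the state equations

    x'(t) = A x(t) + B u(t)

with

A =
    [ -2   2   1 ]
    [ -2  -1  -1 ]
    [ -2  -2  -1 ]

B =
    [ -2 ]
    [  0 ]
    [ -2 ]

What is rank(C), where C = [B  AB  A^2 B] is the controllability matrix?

3

AB = [[2], [6], [6]]
A^2B = [[14], [-16], [-22]]
Controllability matrix C = [B  AB  A^2B] = [[-2, 2, 14], [0, 6, -16], [-2, 6, -22]]
det(C) = (-2)·(6·(-22) - (-16)·6) - 2·(0·(-22) - (-16)·(-2)) + 14·(0·6 - 6·(-2)) = (-2)·(-36) - 2·(-32) + 14·12 = 304 ≠ 0, so rank(C) = 3.
rank(C) = 3 = n, so the pair (A, B) is completely controllable.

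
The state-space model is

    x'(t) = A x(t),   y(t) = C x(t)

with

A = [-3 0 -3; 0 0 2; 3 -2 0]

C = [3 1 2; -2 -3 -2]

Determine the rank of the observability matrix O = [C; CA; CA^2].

3

CA = [[-3, -4, -7], [0, 4, 0]]
CA^2 = [[-12, 14, 1], [0, 0, 8]]
Observability matrix O = [C; CA; CA^2] = [[3, 1, 2], [-2, -3, -2], [-3, -4, -7], [0, 4, 0], [-12, 14, 1], [0, 0, 8]]
Take the 3×3 submatrix of O formed by rows 1, 2, 3: [[3, 1, 2], [-2, -3, -2], [-3, -4, -7]]. Its determinant is 3·((-3)·(-7) - (-2)·(-4)) - 1·((-2)·(-7) - (-2)·(-3)) + 2·((-2)·(-4) - (-3)·(-3)) = 3·13 - 1·8 + 2·(-1) = 29 ≠ 0.
So rank(O) ≥ 3; since O has 3 columns, rank(O) = 3.
rank(O) = 3 = n, so the pair (A, C) is completely observable.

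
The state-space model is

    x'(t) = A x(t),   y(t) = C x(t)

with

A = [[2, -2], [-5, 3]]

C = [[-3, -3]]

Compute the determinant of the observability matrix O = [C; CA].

CA = [[9, -3]]
Observability matrix O = [C; CA] = [[-3, -3], [9, -3]]
det(O) = (-3)·(-3) - (-3)·9 = 9 - (-27) = 36
Since det(O) ≠ 0, rank(O) = 2 and the system is completely observable.

36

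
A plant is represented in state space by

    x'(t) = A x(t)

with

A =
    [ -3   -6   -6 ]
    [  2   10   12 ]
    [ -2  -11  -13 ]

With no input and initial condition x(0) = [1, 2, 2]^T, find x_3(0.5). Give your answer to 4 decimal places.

det(sI - A) = s^3 - (tr A)s^2 + (M11 + M22 + M33)s - det A, where Mii is the 2×2 principal minor of A obtained by deleting row i and column i.
tr A = (-3) + 10 + (-13) = -6; M11 = 10·(-13) - 12·(-11) = -130 - (-132) = 2; M22 = (-3)·(-13) - (-6)·(-2) = 39 - 12 = 27; M33 = (-3)·10 - (-6)·2 = -30 - (-12) = -18; sum of minors = 11.
det A = (-3)·(10·(-13) - 12·(-11)) - (-6)·(2·(-13) - 12·(-2)) + (-6)·(2·(-11) - 10·(-2)) = (-3)·2 - (-6)·(-2) + (-6)·(-2) = -6.
So p(s) = det(sI - A) = s^3 + 6s^2 + 11s + 6.
Rational-root test: any integer root divides 6. Testing small divisors, s = -1 works: p(-1) = -1 + 6 + (-11) + 6 = 0, so (s + 1) is a factor.
Dividing, p(s) = (s + 1)(s^2 + 5s + 6).
Factor s^2 + 5s + 6: two numbers with sum -5 and product 6 are -2 and -3, so s^2 + 5s + 6 = (s + 2)(s + 3).
Hence p(s) = (s + 1) (s + 2) (s + 3), with roots -3, -2, -1.
The eigenvalues -3, -2, -1 are distinct and real, so A is diagonalisable and x(t) = e^{At} x(0) = V diag(e^{λ_i t}) V^{-1} x(0), where the columns of V are the eigenvectors.
λ = -3: A - (-3)I = [[0, -6, -6], [2, 13, 12], [-2, -11, -10]]. v must be orthogonal to every row; (row 1) × (row 2) = [6, -12, 12], so take v_1 = [1, -2, 2]^T.
λ = -2: A - (-2)I = [[-1, -6, -6], [2, 12, 12], [-2, -11, -11]]. v must be orthogonal to every row; (row 1) × (row 3) = [0, 1, -1], so take v_2 = [0, 1, -1]^T.
λ = -1: A - (-1)I = [[-2, -6, -6], [2, 11, 12], [-2, -11, -12]]. v must be orthogonal to every row; (row 1) × (row 2) = [-6, 12, -10], so take v_3 = [3, -6, 5]^T.
V = [v_1 v_2 v_3] = [[1, 0, 3], [-2, 1, -6], [2, -1, 5]] has det V = -1, so V^{-1} = adj(V)/det V = [[1, 3, 3], [2, 1, 0], [0, -1, -1]].
Modal coordinates z(0) = V^{-1} x(0): 1·1 + 3·2 + 3·2 = 13; 2·1 + 1·2 + 0·2 = 4; 0·1 + (-1)·2 + (-1)·2 = -4; so z(0) = [13, 4, -4]^T.
x_3(t) = Σ_i (v_i)_3 · z_i(0) · e^{λ_i t} (row 3 of V times the modal terms).
x_3(0.5) = 2·13·e^{-3·0.5} + (-1)·4·e^{-2·0.5} + 5·(-4)·e^{-1·0.5} = 26·0.22313016 + (-4)·0.36787944 + (-20)·0.60653066 = -7.8007.

-7.8007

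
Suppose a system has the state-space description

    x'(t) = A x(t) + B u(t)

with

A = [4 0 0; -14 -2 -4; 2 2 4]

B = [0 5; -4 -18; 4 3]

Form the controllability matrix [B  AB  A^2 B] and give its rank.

2

AB = [[0, 20], [-8, -46], [8, -14]]
A^2B = [[0, 80], [-16, -132], [16, -108]]
Controllability matrix C = [B  AB  A^2B] = [[0, 5, 0, 20, 0, 80], [-4, -18, -8, -46, -16, -132], [4, 3, 8, -14, 16, -108]]
The rows r1, r2, r3 of C are linearly dependent: 3·r1 + r2 + r3 = 0 (check each entry), so rank(C) ≤ 2.
The 2×2 minor from rows 1, 2, columns 1, 2 is 0·(-18) - 5·(-4) = 0 - (-20) = 20 ≠ 0, so rank(C) = 2.
rank(C) = 2 < n = 3, so the pair (A, B) is not completely controllable.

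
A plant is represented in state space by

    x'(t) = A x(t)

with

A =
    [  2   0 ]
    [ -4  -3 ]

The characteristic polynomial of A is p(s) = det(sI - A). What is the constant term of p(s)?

-6

For a 2×2 matrix, det(sI - A) = s^2 - (tr A)s + det A.
tr A = -1, det A = -6.
So p(s) = s^2 + s - 6.
The constant term is -6.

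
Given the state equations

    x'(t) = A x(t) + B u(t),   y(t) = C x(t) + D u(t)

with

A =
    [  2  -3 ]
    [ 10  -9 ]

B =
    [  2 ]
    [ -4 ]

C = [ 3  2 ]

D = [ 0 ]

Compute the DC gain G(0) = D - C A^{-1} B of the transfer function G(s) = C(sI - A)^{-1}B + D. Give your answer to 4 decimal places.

12.1667

G(0) = C(-A)^{-1}B + D = -C A^{-1} B + D.
det A = 12, so A^{-1} = (1/12)·adj(A) = [[-3/4, 1/4], [-5/6, 1/6]]
A^{-1} B = [-5/2, -7/3]^T
C A^{-1} B = -73/6
G(0) = D - C A^{-1} B = 0 - (-73/6) = 73/6 ≈ 12.1667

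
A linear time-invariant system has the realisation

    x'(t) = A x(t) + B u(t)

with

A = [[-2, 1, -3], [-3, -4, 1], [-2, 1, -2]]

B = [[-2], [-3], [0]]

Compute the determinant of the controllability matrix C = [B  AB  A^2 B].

-649

AB = [[1], [18], [1]]
A^2B = [[13], [-74], [14]]
Controllability matrix C = [B  AB  A^2B] = [[-2, 1, 13], [-3, 18, -74], [0, 1, 14]]
Expanding along the first row, det(C) = (-2)·(18·14 - (-74)·1) - 1·((-3)·14 - (-74)·0) + 13·((-3)·1 - 18·0) = (-2)·326 - 1·(-42) + 13·(-3) = -649
Since det(C) ≠ 0, rank(C) = 3 and the system is completely controllable.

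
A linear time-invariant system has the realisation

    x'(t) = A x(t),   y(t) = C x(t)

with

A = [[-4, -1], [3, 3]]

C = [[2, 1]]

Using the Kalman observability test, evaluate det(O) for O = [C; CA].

7

CA = [[-5, 1]]
Observability matrix O = [C; CA] = [[2, 1], [-5, 1]]
det(O) = 2·1 - 1·(-5) = 2 - (-5) = 7
Since det(O) ≠ 0, rank(O) = 2 and the system is completely observable.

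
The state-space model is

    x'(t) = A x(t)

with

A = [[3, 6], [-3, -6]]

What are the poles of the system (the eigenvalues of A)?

det(sI - A) = s^2 - (tr A)s + det A, with tr A = 3 + (-6) = -3 and det A = 3·(-6) - 6·(-3) = -18 - (-18) = 0.
So p(s) = det(sI - A) = s^2 + 3s.
Factor s^2 + 3s: two numbers with sum -3 and product 0 are 0 and -3, so s^2 + 3s = s(s + 3).
Hence p(s) = s (s + 3), with roots -3, 0.
At least one eigenvalue has non-negative real part, so the system is not asymptotically stable.

-3, 0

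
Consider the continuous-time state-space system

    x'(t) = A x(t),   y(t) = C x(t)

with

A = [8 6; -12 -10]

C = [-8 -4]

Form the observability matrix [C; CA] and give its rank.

1

CA = [[-16, -8]]
Observability matrix O = [C; CA] = [[-8, -4], [-16, -8]]
Every row of O is a scalar multiple of row 1 = [-8, -4] (multipliers 1, 2), so the rows span a one-dimensional space.
O ≠ 0, hence rank(O) = 1.
rank(O) = 1 < n = 2, so the pair (A, C) is not completely observable.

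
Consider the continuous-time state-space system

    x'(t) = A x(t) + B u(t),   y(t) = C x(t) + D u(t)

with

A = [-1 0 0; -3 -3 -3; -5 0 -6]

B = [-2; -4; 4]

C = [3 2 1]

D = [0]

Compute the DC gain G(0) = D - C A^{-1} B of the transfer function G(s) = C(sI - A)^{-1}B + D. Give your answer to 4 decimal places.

G(0) = C(-A)^{-1}B + D = -C A^{-1} B + D.
det A = -18, so A^{-1} = (1/-18)·adj(A) = [[-1, 0, 0], [1/6, -1/3, 1/6], [5/6, 0, -1/6]]
A^{-1} B = [2, 5/3, -7/3]^T
C A^{-1} B = 7
G(0) = D - C A^{-1} B = 0 - (7) = -7

-7.0000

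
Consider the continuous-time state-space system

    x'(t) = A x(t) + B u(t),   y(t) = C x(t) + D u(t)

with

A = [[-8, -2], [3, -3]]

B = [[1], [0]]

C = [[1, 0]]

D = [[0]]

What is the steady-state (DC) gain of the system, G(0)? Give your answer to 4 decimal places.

0.1000

G(0) = C(-A)^{-1}B + D = -C A^{-1} B + D.
det A = 30, so A^{-1} = (1/30)·adj(A) = [[-1/10, 1/15], [-1/10, -4/15]]
A^{-1} B = [-1/10, -1/10]^T
C A^{-1} B = -1/10
G(0) = D - C A^{-1} B = 0 - (-1/10) = 1/10 ≈ 0.1000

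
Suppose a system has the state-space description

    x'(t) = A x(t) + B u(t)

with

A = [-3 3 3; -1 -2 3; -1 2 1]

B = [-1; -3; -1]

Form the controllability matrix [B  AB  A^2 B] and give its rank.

AB = [[-9], [4], [-6]]
A^2B = [[21], [-17], [11]]
Controllability matrix C = [B  AB  A^2B] = [[-1, -9, 21], [-3, 4, -17], [-1, -6, 11]]
det(C) = (-1)·(4·11 - (-17)·(-6)) - (-9)·((-3)·11 - (-17)·(-1)) + 21·((-3)·(-6) - 4·(-1)) = (-1)·(-58) - (-9)·(-50) + 21·22 = 70 ≠ 0, so rank(C) = 3.
rank(C) = 3 = n, so the pair (A, B) is completely controllable.

3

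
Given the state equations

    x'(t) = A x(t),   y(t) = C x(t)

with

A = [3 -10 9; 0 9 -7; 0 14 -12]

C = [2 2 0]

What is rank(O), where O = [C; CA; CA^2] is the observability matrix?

CA = [[6, -2, 4]]
CA^2 = [[18, -22, 20]]
Observability matrix O = [C; CA; CA^2] = [[2, 2, 0], [6, -2, 4], [18, -22, 20]]
The columns c1, c2, c3 of O are linearly dependent: -c1 + c2 + 2·c3 = 0 (check each entry), so rank(O) ≤ 2.
The 2×2 minor from rows 1, 2, columns 1, 2 is 2·(-2) - 2·6 = -4 - 12 = -16 ≠ 0, so rank(O) = 2.
rank(O) = 2 < n = 3, so the pair (A, C) is not completely observable.

2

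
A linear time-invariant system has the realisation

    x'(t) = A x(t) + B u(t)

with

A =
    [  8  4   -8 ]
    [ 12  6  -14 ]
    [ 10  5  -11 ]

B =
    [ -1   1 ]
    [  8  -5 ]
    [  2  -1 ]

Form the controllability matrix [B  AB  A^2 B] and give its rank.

2

AB = [[8, -4], [8, -4], [8, -4]]
A^2B = [[32, -16], [32, -16], [32, -16]]
Controllability matrix C = [B  AB  A^2B] = [[-1, 1, 8, -4, 32, -16], [8, -5, 8, -4, 32, -16], [2, -1, 8, -4, 32, -16]]
The rows r1, r2, r3 of C are linearly dependent: -2·r1 - r2 + 3·r3 = 0 (check each entry), so rank(C) ≤ 2.
The 2×2 minor from rows 1, 2, columns 1, 2 is (-1)·(-5) - 1·8 = 5 - 8 = -3 ≠ 0, so rank(C) = 2.
rank(C) = 2 < n = 3, so the pair (A, B) is not completely controllable.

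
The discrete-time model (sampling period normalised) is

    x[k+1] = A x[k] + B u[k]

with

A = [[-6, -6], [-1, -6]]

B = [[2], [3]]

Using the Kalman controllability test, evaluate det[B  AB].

AB = [[-30], [-20]]
Controllability matrix C = [B  AB] = [[2, -30], [3, -20]]
det(C) = 2·(-20) - (-30)·3 = -40 - (-90) = 50
Since det(C) ≠ 0, rank(C) = 2 and the system is completely controllable.

50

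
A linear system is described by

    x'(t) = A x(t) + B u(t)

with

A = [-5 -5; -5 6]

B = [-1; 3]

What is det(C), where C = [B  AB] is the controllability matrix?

7

AB = [[-10], [23]]
Controllability matrix C = [B  AB] = [[-1, -10], [3, 23]]
det(C) = (-1)·23 - (-10)·3 = -23 - (-30) = 7
Since det(C) ≠ 0, rank(C) = 2 and the system is completely controllable.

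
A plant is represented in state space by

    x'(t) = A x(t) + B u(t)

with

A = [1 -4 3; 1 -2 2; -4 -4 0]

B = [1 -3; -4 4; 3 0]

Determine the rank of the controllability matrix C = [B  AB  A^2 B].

3

AB = [[26, -19], [15, -11], [12, -4]]
A^2B = [[2, 13], [20, -5], [-164, 120]]
Controllability matrix C = [B  AB  A^2B] = [[1, -3, 26, -19, 2, 13], [-4, 4, 15, -11, 20, -5], [3, 0, 12, -4, -164, 120]]
Take the 3×3 submatrix of C formed by columns 1, 2, 3: [[1, -3, 26], [-4, 4, 15], [3, 0, 12]]. Its determinant is 1·(4·12 - 15·0) - (-3)·((-4)·12 - 15·3) + 26·((-4)·0 - 4·3) = 1·48 - (-3)·(-93) + 26·(-12) = -543 ≠ 0.
So rank(C) ≥ 3; since C has 3 rows, rank(C) = 3.
rank(C) = 3 = n, so the pair (A, B) is completely controllable.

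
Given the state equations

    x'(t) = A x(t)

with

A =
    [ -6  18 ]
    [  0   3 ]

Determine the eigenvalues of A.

det(sI - A) = s^2 - (tr A)s + det A, with tr A = (-6) + 3 = -3 and det A = (-6)·3 - 18·0 = -18 - 0 = -18.
So p(s) = det(sI - A) = s^2 + 3s - 18.
Factor s^2 + 3s - 18: two numbers with sum -3 and product -18 are 3 and -6, so s^2 + 3s - 18 = (s - 3)(s + 6).
Hence p(s) = (s - 3) (s + 6), with roots -6, 3.
At least one eigenvalue has non-negative real part, so the system is not asymptotically stable.

-6, 3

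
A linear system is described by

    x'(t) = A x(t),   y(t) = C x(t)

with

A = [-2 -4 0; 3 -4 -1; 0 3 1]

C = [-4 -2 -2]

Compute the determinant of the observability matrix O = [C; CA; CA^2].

3344

CA = [[2, 18, 0]]
CA^2 = [[50, -80, -18]]
Observability matrix O = [C; CA; CA^2] = [[-4, -2, -2], [2, 18, 0], [50, -80, -18]]
Expanding along the first row, det(O) = (-4)·(18·(-18) - 0·(-80)) - (-2)·(2·(-18) - 0·50) + (-2)·(2·(-80) - 18·50) = (-4)·(-324) - (-2)·(-36) + (-2)·(-1060) = 3344
Since det(O) ≠ 0, rank(O) = 3 and the system is completely observable.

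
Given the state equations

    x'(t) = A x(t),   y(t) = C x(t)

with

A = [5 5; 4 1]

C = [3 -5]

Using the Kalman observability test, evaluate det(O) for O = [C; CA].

5

CA = [[-5, 10]]
Observability matrix O = [C; CA] = [[3, -5], [-5, 10]]
det(O) = 3·10 - (-5)·(-5) = 30 - 25 = 5
Since det(O) ≠ 0, rank(O) = 2 and the system is completely observable.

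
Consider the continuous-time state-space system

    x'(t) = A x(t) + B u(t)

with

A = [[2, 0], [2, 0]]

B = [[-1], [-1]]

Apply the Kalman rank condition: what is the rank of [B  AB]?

1

AB = [[-2], [-2]]
Controllability matrix C = [B  AB] = [[-1, -2], [-1, -2]]
Every column of C is a scalar multiple of column 1 = [-1, -1] (multipliers 1, 2), so the columns span a one-dimensional space.
C ≠ 0, hence rank(C) = 1.
rank(C) = 1 < n = 2, so the pair (A, B) is not completely controllable.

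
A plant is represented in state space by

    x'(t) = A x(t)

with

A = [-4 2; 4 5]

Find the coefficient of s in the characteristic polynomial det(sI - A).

-1

For a 2×2 matrix, det(sI - A) = s^2 - (tr A)s + det A.
tr A = 1, det A = -28.
So p(s) = s^2 - s - 28.
The coefficient of s is -1.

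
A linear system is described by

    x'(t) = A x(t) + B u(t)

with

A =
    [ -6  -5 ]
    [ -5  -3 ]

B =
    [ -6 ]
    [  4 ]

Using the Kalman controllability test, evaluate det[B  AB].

AB = [[16], [18]]
Controllability matrix C = [B  AB] = [[-6, 16], [4, 18]]
det(C) = (-6)·18 - 16·4 = -108 - 64 = -172
Since det(C) ≠ 0, rank(C) = 2 and the system is completely controllable.

-172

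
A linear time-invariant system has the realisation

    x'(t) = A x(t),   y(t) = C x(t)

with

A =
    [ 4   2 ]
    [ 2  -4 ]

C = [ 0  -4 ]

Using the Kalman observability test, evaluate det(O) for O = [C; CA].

CA = [[-8, 16]]
Observability matrix O = [C; CA] = [[0, -4], [-8, 16]]
det(O) = 0·16 - (-4)·(-8) = 0 - 32 = -32
Since det(O) ≠ 0, rank(O) = 2 and the system is completely observable.

-32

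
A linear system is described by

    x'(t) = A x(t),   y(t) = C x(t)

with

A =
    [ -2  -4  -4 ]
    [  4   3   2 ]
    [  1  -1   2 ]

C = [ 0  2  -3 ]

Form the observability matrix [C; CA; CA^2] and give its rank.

CA = [[5, 9, -2]]
CA^2 = [[24, 9, -6]]
Observability matrix O = [C; CA; CA^2] = [[0, 2, -3], [5, 9, -2], [24, 9, -6]]
det(O) = 0·(9·(-6) - (-2)·9) - 2·(5·(-6) - (-2)·24) + (-3)·(5·9 - 9·24) = 0·(-36) - 2·18 + (-3)·(-171) = 477 ≠ 0, so rank(O) = 3.
rank(O) = 3 = n, so the pair (A, C) is completely observable.

3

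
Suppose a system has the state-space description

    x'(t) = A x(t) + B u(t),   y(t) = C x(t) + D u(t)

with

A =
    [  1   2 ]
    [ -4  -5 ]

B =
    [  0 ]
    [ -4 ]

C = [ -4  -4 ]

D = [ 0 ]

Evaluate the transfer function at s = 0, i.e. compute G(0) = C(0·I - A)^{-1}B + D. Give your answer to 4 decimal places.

5.3333

G(0) = C(-A)^{-1}B + D = -C A^{-1} B + D.
det A = 3, so A^{-1} = (1/3)·adj(A) = [[-5/3, -2/3], [4/3, 1/3]]
A^{-1} B = [8/3, -4/3]^T
C A^{-1} B = -16/3
G(0) = D - C A^{-1} B = 0 - (-16/3) = 16/3 ≈ 5.3333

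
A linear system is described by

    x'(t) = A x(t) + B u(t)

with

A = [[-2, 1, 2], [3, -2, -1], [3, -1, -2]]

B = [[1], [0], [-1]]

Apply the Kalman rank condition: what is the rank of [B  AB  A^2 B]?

AB = [[-4], [4], [5]]
A^2B = [[22], [-25], [-26]]
Controllability matrix C = [B  AB  A^2B] = [[1, -4, 22], [0, 4, -25], [-1, 5, -26]]
det(C) = 1·(4·(-26) - (-25)·5) - (-4)·(0·(-26) - (-25)·(-1)) + 22·(0·5 - 4·(-1)) = 1·21 - (-4)·(-25) + 22·4 = 9 ≠ 0, so rank(C) = 3.
rank(C) = 3 = n, so the pair (A, B) is completely controllable.

3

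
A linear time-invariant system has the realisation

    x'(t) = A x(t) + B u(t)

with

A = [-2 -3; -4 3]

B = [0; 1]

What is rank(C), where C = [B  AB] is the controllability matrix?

2

AB = [[-3], [3]]
Controllability matrix C = [B  AB] = [[0, -3], [1, 3]]
det(C) = 0·3 - (-3)·1 = 0 - (-3) = 3 ≠ 0, so rank(C) = 2.
rank(C) = 2 = n, so the pair (A, B) is completely controllable.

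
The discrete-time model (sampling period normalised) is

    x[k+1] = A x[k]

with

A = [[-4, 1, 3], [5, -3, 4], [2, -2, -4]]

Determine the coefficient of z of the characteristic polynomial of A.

Expand det(zI - A) for the 3×3 matrix.
p(z) = z^3 + 11z^2 + 37z + 64.
(Check: constant term = det(-A) = (-1)^3 det A = 64; coefficient of z^2 = -tr A = 11.)
The coefficient of z is 37.

37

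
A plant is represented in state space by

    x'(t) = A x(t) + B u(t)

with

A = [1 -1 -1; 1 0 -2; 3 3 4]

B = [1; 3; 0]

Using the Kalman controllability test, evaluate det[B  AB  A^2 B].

87

AB = [[-2], [1], [12]]
A^2B = [[-15], [-26], [45]]
Controllability matrix C = [B  AB  A^2B] = [[1, -2, -15], [3, 1, -26], [0, 12, 45]]
Expanding along the first row, det(C) = 1·(1·45 - (-26)·12) - (-2)·(3·45 - (-26)·0) + (-15)·(3·12 - 1·0) = 1·357 - (-2)·135 + (-15)·36 = 87
Since det(C) ≠ 0, rank(C) = 3 and the system is completely controllable.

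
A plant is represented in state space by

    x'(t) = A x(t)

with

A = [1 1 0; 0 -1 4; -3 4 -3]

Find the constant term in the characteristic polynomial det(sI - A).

Expand det(sI - A) for the 3×3 matrix.
p(s) = s^3 + 3s^2 - 17s + 25.
(Check: constant term = det(-A) = (-1)^3 det A = 25; coefficient of s^2 = -tr A = 3.)
The constant term is 25.

25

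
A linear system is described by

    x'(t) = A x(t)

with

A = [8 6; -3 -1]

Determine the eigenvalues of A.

2, 5

det(sI - A) = s^2 - (tr A)s + det A, with tr A = 8 + (-1) = 7 and det A = 8·(-1) - 6·(-3) = -8 - (-18) = 10.
So p(s) = det(sI - A) = s^2 - 7s + 10.
Factor s^2 - 7s + 10: two numbers with sum 7 and product 10 are 5 and 2, so s^2 - 7s + 10 = (s - 5)(s - 2).
Hence p(s) = (s - 5) (s - 2), with roots 2, 5.
At least one eigenvalue has non-negative real part, so the system is not asymptotically stable.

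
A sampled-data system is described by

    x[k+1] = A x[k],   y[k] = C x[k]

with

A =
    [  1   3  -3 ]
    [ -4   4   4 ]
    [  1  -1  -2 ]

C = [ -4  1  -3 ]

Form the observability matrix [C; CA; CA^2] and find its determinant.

-9819

CA = [[-11, -5, 22]]
CA^2 = [[31, -75, -31]]
Observability matrix O = [C; CA; CA^2] = [[-4, 1, -3], [-11, -5, 22], [31, -75, -31]]
Expanding along the first row, det(O) = (-4)·((-5)·(-31) - 22·(-75)) - 1·((-11)·(-31) - 22·31) + (-3)·((-11)·(-75) - (-5)·31) = (-4)·1805 - 1·(-341) + (-3)·980 = -9819
Since det(O) ≠ 0, rank(O) = 3 and the system is completely observable.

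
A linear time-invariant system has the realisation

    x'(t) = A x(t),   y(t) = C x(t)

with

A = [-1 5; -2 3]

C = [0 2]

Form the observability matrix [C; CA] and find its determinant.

8

CA = [[-4, 6]]
Observability matrix O = [C; CA] = [[0, 2], [-4, 6]]
det(O) = 0·6 - 2·(-4) = 0 - (-8) = 8
Since det(O) ≠ 0, rank(O) = 2 and the system is completely observable.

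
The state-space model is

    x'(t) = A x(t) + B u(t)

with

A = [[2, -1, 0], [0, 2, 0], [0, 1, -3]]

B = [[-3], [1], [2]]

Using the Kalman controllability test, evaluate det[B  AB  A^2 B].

AB = [[-7], [2], [-5]]
A^2B = [[-16], [4], [17]]
Controllability matrix C = [B  AB  A^2B] = [[-3, -7, -16], [1, 2, 4], [2, -5, 17]]
Expanding along the first row, det(C) = (-3)·(2·17 - 4·(-5)) - (-7)·(1·17 - 4·2) + (-16)·(1·(-5) - 2·2) = (-3)·54 - (-7)·9 + (-16)·(-9) = 45
Since det(C) ≠ 0, rank(C) = 3 and the system is completely controllable.

45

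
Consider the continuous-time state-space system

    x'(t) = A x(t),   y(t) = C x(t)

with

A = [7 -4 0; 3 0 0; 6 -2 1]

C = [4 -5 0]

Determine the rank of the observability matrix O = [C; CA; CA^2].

2

CA = [[13, -16, 0]]
CA^2 = [[43, -52, 0]]
Observability matrix O = [C; CA; CA^2] = [[4, -5, 0], [13, -16, 0], [43, -52, 0]]
Column 3 of O is identically zero, so rank(O) ≤ 2.
The 2×2 minor from rows 1, 2, columns 1, 2 is 4·(-16) - (-5)·13 = -64 - (-65) = 1 ≠ 0, so rank(O) = 2.
rank(O) = 2 < n = 3, so the pair (A, C) is not completely observable.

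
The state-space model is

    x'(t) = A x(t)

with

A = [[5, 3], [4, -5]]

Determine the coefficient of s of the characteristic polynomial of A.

For a 2×2 matrix, det(sI - A) = s^2 - (tr A)s + det A.
tr A = 0, det A = -37.
So p(s) = s^2 - 37.
The coefficient of s is 0.

0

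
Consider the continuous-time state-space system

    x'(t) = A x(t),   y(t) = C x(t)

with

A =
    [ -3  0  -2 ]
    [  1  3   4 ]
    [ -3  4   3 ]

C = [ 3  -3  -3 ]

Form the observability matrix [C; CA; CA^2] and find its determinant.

-2700

CA = [[-3, -21, -27]]
CA^2 = [[69, -171, -159]]
Observability matrix O = [C; CA; CA^2] = [[3, -3, -3], [-3, -21, -27], [69, -171, -159]]
Expanding along the first row, det(O) = 3·((-21)·(-159) - (-27)·(-171)) - (-3)·((-3)·(-159) - (-27)·69) + (-3)·((-3)·(-171) - (-21)·69) = 3·(-1278) - (-3)·2340 + (-3)·1962 = -2700
Since det(O) ≠ 0, rank(O) = 3 and the system is completely observable.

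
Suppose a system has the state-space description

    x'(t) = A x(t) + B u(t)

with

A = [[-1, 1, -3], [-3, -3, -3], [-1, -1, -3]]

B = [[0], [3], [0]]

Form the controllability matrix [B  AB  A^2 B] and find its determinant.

AB = [[3], [-9], [-3]]
A^2B = [[-3], [27], [15]]
Controllability matrix C = [B  AB  A^2B] = [[0, 3, -3], [3, -9, 27], [0, -3, 15]]
Expanding along the first row, det(C) = 0·((-9)·15 - 27·(-3)) - 3·(3·15 - 27·0) + (-3)·(3·(-3) - (-9)·0) = 0·(-54) - 3·45 + (-3)·(-9) = -108
Since det(C) ≠ 0, rank(C) = 3 and the system is completely controllable.

-108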